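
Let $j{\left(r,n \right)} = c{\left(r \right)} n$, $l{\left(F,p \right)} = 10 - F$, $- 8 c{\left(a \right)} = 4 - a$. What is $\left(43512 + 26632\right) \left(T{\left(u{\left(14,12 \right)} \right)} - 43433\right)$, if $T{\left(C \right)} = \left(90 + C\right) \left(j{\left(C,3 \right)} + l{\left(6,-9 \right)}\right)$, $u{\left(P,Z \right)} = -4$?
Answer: $-3040531968$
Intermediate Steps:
$c{\left(a \right)} = - \frac{1}{2} + \frac{a}{8}$ ($c{\left(a \right)} = - \frac{4 - a}{8} = - \frac{1}{2} + \frac{a}{8}$)
$j{\left(r,n \right)} = n \left(- \frac{1}{2} + \frac{r}{8}\right)$ ($j{\left(r,n \right)} = \left(- \frac{1}{2} + \frac{r}{8}\right) n = n \left(- \frac{1}{2} + \frac{r}{8}\right)$)
$T{\left(C \right)} = \left(90 + C\right) \left(\frac{5}{2} + \frac{3 C}{8}\right)$ ($T{\left(C \right)} = \left(90 + C\right) \left(\frac{1}{8} \cdot 3 \left(-4 + C\right) + \left(10 - 6\right)\right) = \left(90 + C\right) \left(\left(- \frac{3}{2} + \frac{3 C}{8}\right) + \left(10 - 6\right)\right) = \left(90 + C\right) \left(\left(- \frac{3}{2} + \frac{3 C}{8}\right) + 4\right) = \left(90 + C\right) \left(\frac{5}{2} + \frac{3 C}{8}\right)$)
$\left(43512 + 26632\right) \left(T{\left(u{\left(14,12 \right)} \right)} - 43433\right) = \left(43512 + 26632\right) \left(\left(225 + \frac{3 \left(-4\right)^{2}}{8} + \frac{145}{4} \left(-4\right)\right) - 43433\right) = 70144 \left(\left(225 + \frac{3}{8} \cdot 16 - 145\right) - 43433\right) = 70144 \left(\left(225 + 6 - 145\right) - 43433\right) = 70144 \left(86 - 43433\right) = 70144 \left(-43347\right) = -3040531968$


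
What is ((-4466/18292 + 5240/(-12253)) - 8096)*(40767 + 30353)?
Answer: -32265761428515720/56032969 ≈ -5.7584e+8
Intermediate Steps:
((-4466/18292 + 5240/(-12253)) - 8096)*(40767 + 30353) = ((-4466*1/18292 + 5240*(-1/12253)) - 8096)*71120 = ((-2233/9146 - 5240/12253) - 8096)*71120 = (-75285989/112065938 - 8096)*71120 = -907361120037/112065938*71120 = -32265761428515720/56032969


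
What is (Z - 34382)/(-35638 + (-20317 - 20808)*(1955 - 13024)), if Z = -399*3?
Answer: -35579/455176987 ≈ -7.8165e-5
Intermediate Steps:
Z = -1197
(Z - 34382)/(-35638 + (-20317 - 20808)*(1955 - 13024)) = (-1197 - 34382)/(-35638 + (-20317 - 20808)*(1955 - 13024)) = -35579/(-35638 - 41125*(-11069)) = -35579/(-35638 + 455212625) = -35579/455176987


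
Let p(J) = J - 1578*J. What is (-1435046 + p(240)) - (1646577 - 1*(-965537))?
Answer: -4425640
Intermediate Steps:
p(J) = -1577*J
(-1435046 + p(240)) - (1646577 - 1*(-965537)) = (-1435046 - 1577*240) - (1646577 - 1*(-965537)) = (-1435046 - 378480) - (1646577 + 965537) = -1813526 - 1*2612114 = -1813526 - 2612114 = -4425640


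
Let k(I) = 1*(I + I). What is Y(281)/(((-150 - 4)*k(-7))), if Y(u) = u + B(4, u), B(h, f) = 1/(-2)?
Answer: 51/392 ≈ 0.13010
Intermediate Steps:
k(I) = 2*I (k(I) = 1*(2*I) = 2*I)
B(h, f) = -1/2
Y(u) = -1/2 + u (Y(u) = u - 1/2 = -1/2 + u)
Y(281)/(((-150 - 4)*k(-7))) = (-1/2 + 281)/(((-150 - 4)*(2*(-7)))) = 561/(2*((-154*(-14)))) = (561/2)/2156 = (561/2)*(1/2156) = 51/392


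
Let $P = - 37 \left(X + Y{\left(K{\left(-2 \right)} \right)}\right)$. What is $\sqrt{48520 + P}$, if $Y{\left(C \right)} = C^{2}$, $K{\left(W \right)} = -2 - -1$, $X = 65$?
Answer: $\sqrt{46078} \approx 214.66$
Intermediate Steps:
$K{\left(W \right)} = -1$ ($K{\left(W \right)} = -2 + 1 = -1$)
$P = -2442$ ($P = - 37 \left(65 + \left(-1\right)^{2}\right) = - 37 \left(65 + 1\right) = \left(-37\right) 66 = -2442$)
$\sqrt{48520 + P} = \sqrt{48520 - 2442} = \sqrt{46078}$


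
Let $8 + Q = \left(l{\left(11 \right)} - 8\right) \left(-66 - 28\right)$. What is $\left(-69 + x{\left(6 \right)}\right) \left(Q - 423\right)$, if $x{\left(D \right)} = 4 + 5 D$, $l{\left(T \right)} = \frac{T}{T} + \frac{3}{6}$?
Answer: $-6300$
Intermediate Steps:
$l{\left(T \right)} = \frac{3}{2}$ ($l{\left(T \right)} = 1 + 3 \cdot \frac{1}{6} = 1 + \frac{1}{2} = \frac{3}{2}$)
$Q = 603$ ($Q = -8 + \left(\frac{3}{2} - 8\right) \left(-66 - 28\right) = -8 - -611 = -8 + 611 = 603$)
$\left(-69 + x{\left(6 \right)}\right) \left(Q - 423\right) = \left(-69 + \left(4 + 5 \cdot 6\right)\right) \left(603 - 423\right) = \left(-69 + \left(4 + 30\right)\right) 180 = \left(-69 + 34\right) 180 = \left(-35\right) 180 = -6300$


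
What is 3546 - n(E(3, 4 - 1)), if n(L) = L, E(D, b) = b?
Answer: 3543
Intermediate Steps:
3546 - n(E(3, 4 - 1)) = 3546 - (4 - 1) = 3546 - 1*3 = 3546 - 3 = 3543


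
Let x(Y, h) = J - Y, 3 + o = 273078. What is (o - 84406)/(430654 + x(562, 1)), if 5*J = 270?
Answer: 8203/18702 ≈ 0.43862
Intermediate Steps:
o = 273075 (o = -3 + 273078 = 273075)
J = 54 (J = (1/5)*270 = 54)
x(Y, h) = 54 - Y
(o - 84406)/(430654 + x(562, 1)) = (273075 - 84406)/(430654 + (54 - 1*562)) = 188669/(430654 + (54 - 562)) = 188669/(430654 - 508) = 188669/430146 = 188669*(1/430146) = 8203/18702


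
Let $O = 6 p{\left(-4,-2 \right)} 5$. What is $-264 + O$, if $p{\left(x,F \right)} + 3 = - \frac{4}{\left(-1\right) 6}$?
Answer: $-334$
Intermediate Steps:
$p{\left(x,F \right)} = - \frac{7}{3}$ ($p{\left(x,F \right)} = -3 - \frac{4}{\left(-1\right) 6} = -3 - \frac{4}{-6} = -3 - - \frac{2}{3} = -3 + \frac{2}{3} = - \frac{7}{3}$)
$O = -70$ ($O = 6 \left(- \frac{7}{3}\right) 5 = \left(-14\right) 5 = -70$)
$-264 + O = -264 - 70 = -334$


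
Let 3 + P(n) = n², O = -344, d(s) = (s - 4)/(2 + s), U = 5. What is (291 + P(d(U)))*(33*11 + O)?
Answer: 268147/49 ≈ 5472.4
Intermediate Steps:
d(s) = (-4 + s)/(2 + s)
P(n) = -3 + n²
(291 + P(d(U)))*(33*11 + O) = (291 + (-3 + ((-4 + 5)/(2 + 5))²))*(33*11 - 344) = (291 + (-3 + (1/7)²))*(363 - 344) = (291 + (-3 + ((⅐)*1)²))*19 = (291 + (-3 + (⅐)²))*19 = (291 + (-3 + 1/49))*19 = (291 - 146/49)*19 = (14113/49)*19 = 268147/49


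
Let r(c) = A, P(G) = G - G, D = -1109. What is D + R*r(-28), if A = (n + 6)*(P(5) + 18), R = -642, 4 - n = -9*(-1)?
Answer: -12665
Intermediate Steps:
n = -5 (n = 4 - (-9)*(-1) = 4 - 1*9 = 4 - 9 = -5)
P(G) = 0
A = 18 (A = (-5 + 6)*(0 + 18) = 1*18 = 18)
r(c) = 18
D + R*r(-28) = -1109 - 642*18 = -1109 - 11556 = -12665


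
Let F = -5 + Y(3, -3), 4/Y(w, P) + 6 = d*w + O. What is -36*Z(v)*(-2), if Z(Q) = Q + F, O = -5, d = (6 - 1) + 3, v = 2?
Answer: -2520/13 ≈ -193.85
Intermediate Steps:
d = 8 (d = 5 + 3 = 8)
Y(w, P) = 4/(-11 + 8*w) (Y(w, P) = 4/(-6 + (8*w - 5)) = 4/(-6 + (-5 + 8*w)) = 4/(-11 + 8*w))
F = -61/13 (F = -5 + 4/(-11 + 8*3) = -5 + 4/(-11 + 24) = -5 + 4/13 = -61/13 ≈ -4.6923)
Z(Q) = -61/13 + Q (Z(Q) = Q - 61/13 = -61/13 + Q)
-36*Z(v)*(-2) = -36*(-61/13 + 2)*(-2) = -36*(-35/13)*(-2) = (1260/13)*(-2) = -2520/13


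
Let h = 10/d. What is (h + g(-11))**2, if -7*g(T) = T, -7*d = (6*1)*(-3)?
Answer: 118336/3969 ≈ 29.815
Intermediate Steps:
d = 18/7 (d = -6*1*(-3)/7 = -6*(-3)/7 = -1/7*(-18) = 18/7 ≈ 2.5714)
g(T) = -T/7
h = 35/9 (h = 10/(18/7) = 10*(7/18) = 35/9 ≈ 3.8889)
(h + g(-11))**2 = (35/9 - 1/7*(-11))**2 = (35/9 + 11/7)**2 = (344/63)**2 = 118336/3969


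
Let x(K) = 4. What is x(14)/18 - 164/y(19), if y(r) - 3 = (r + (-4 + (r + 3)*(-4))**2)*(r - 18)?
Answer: 7748/38187 ≈ 0.20290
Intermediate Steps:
y(r) = 3 + (-18 + r)*(r + (-16 - 4*r)**2) (y(r) = 3 + (r + (-4 + (r + 3)*(-4))**2)*(r - 18) = 3 + (r + (-4 + (3 + r)*(-4))**2)*(-18 + r) = 3 + (r + (-4 + (-12 - 4*r))**2)*(-18 + r) = 3 + (r + (-16 - 4*r)**2)*(-18 + r) = 3 + (-18 + r)*(r + (-16 - 4*r)**2))
x(14)/18 - 164/y(19) = 4/18 - 164/(-4605 - 2066*19 - 159*19**2 + 16*19**3) = 4*(1/18) - 164/(-4605 - 39254 - 159*361 + 16*6859) = 2/9 - 164/(-4605 - 39254 - 57399 + 109744) = 2/9 - 164/8486 = 2/9 - 164*1/8486 = 2/9 - 82/4243 = 7748/38187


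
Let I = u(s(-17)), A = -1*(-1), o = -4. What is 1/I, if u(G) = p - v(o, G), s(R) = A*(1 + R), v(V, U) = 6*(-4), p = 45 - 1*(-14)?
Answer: 1/83 ≈ 0.012048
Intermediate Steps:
p = 59 (p = 45 + 14 = 59)
A = 1
v(V, U) = -24
s(R) = 1 + R (s(R) = 1*(1 + R) = 1 + R)
u(G) = 83 (u(G) = 59 - 1*(-24) = 59 + 24 = 83)
I = 83
1/I = 1/83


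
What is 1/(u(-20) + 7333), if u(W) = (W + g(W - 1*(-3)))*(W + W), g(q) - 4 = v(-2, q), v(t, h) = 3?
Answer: 1/7853 ≈ 0.00012734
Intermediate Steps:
g(q) = 7 (g(q) = 4 + 3 = 7)
u(W) = 2*W*(7 + W) (u(W) = (W + 7)*(W + W) = (7 + W)*(2*W) = 2*W*(7 + W))
1/(u(-20) + 7333) = 1/(2*(-20)*(7 - 20) + 7333) = 1/(2*(-20)*(-13) + 7333) = 1/(520 + 7333) = 1/7853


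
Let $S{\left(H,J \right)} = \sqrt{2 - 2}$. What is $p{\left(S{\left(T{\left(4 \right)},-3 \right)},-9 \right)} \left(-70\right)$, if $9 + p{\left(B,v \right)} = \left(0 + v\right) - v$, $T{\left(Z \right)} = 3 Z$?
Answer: $630$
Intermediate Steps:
$S{\left(H,J \right)} = 0$ ($S{\left(H,J \right)} = \sqrt{0} = 0$)
$p{\left(B,v \right)} = -9$ ($p{\left(B,v \right)} = -9 + \left(\left(0 + v\right) - v\right) = -9 + \left(v - v\right) = -9 + 0 = -9$)
$p{\left(S{\left(T{\left(4 \right)},-3 \right)},-9 \right)} \left(-70\right) = \left(-9\right) \left(-70\right) = 630$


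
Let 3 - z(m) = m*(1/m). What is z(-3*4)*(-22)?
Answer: -44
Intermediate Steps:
z(m) = 2 (z(m) = 3 - m*1/m = 3 - m/m = 3 - 1*1 = 3 - 1 = 2)
z(-3*4)*(-22) = 2*(-22) = -44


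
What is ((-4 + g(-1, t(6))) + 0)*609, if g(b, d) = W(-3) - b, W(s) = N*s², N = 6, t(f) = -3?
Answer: 31059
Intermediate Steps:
W(s) = 6*s²
g(b, d) = 54 - b (g(b, d) = 6*(-3)² - b = 6*9 - b = 54 - b)
((-4 + g(-1, t(6))) + 0)*609 = ((-4 + (54 - 1*(-1))) + 0)*609 = ((-4 + (54 + 1)) + 0)*609 = ((-4 + 55) + 0)*609 = (51 + 0)*609 = 51*609 = 31059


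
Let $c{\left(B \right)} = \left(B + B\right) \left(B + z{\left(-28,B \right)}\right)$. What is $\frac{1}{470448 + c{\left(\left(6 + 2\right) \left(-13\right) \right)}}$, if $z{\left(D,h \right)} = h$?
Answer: $\frac{1}{513712} \approx 1.9466 \cdot 10^{-6}$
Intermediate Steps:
$c{\left(B \right)} = 4 B^{2}$ ($c{\left(B \right)} = \left(B + B\right) \left(B + B\right) = 2 B 2 B = 4 B^{2}$)
$\frac{1}{470448 + c{\left(\left(6 + 2\right) \left(-13\right) \right)}} = \frac{1}{470448 + 4 \left(\left(6 + 2\right) \left(-13\right)\right)^{2}} = \frac{1}{470448 + 4 \left(8 \left(-13\right)\right)^{2}} = \frac{1}{470448 + 4 \left(-104\right)^{2}} = \frac{1}{470448 + 4 \cdot 10816} = \frac{1}{470448 + 43264} = \frac{1}{513712}$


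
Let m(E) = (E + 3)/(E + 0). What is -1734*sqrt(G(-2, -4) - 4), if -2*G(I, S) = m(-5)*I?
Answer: -5202*I*sqrt(10)/5 ≈ -3290.0*I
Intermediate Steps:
m(E) = (3 + E)/E
G(I, S) = -I/5 (G(I, S) = -(3 - 5)/(-5)*I/2 = -(-1/5*(-2))*I/2 = -I/5)
-1734*sqrt(G(-2, -4) - 4) = -1734*sqrt(-1/5*(-2) - 4) = -1734*sqrt(2/5 - 4) = -5202*I*sqrt(10)/5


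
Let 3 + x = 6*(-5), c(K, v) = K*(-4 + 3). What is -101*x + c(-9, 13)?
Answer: 3342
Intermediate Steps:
c(K, v) = -K (c(K, v) = K*(-1) = -K)
x = -33 (x = -3 + 6*(-5) = -3 - 30 = -33)
-101*x + c(-9, 13) = -101*(-33) - 1*(-9) = 3333 + 9 = 3342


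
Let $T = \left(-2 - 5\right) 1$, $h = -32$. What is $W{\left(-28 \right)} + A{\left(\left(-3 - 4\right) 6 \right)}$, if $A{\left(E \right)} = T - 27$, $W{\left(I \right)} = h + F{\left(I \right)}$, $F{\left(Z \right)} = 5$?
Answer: $-61$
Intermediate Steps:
$T = -7$ ($T = \left(-7\right) 1 = -7$)
$W{\left(I \right)} = -27$ ($W{\left(I \right)} = -32 + 5 = -27$)
$A{\left(E \right)} = -34$ ($A{\left(E \right)} = -7 - 27 = -34$)
$W{\left(-28 \right)} + A{\left(\left(-3 - 4\right) 6 \right)} = -27 - 34 = -61$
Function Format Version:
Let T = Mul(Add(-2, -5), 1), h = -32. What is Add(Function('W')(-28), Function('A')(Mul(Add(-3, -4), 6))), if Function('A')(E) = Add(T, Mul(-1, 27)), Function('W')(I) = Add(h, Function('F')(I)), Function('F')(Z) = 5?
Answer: -61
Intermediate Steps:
T = -7 (T = Mul(-7, 1) = -7)
Function('W')(I) = -27 (Function('W')(I) = Add(-32, 5) = -27)
Function('A')(E) = -34 (Function('A')(E) = Add(-7, Mul(-1, 27)) = Add(-7, -27) = -34)
Add(Function('W')(-28), Function('A')(Mul(Add(-3, -4), 6))) = Add(-27, -34) = -61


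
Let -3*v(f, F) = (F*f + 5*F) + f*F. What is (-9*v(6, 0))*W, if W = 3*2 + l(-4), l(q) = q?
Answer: 0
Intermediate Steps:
v(f, F) = -5*F/3 - 2*F*f/3 (v(f, F) = -((F*f + 5*F) + f*F)/3 = -((5*F + F*f) + F*f)/3 = -(5*F + 2*F*f)/3 = -5*F/3 - 2*F*f/3)
W = 2 (W = 3*2 - 4 = 6 - 4 = 2)
(-9*v(6, 0))*W = -(-3)*0*(5 + 2*6)*2 = -(-3)*0*(5 + 12)*2 = -(-3)*0*17*2 = -9*0*2 = 0*2 = 0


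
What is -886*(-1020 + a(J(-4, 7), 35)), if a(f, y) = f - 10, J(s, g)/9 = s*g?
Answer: 1135852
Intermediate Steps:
J(s, g) = 9*g*s (J(s, g) = 9*(s*g) = 9*(g*s) = 9*g*s)
a(f, y) = -10 + f
-886*(-1020 + a(J(-4, 7), 35)) = -886*(-1020 + (-10 + 9*7*(-4))) = -886*(-1020 + (-10 - 252)) = -886*(-1020 - 262) = -886*(-1282) = 1135852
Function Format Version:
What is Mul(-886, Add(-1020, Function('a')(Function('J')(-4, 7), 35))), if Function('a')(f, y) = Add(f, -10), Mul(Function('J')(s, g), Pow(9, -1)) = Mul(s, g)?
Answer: 1135852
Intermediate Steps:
Function('J')(s, g) = Mul(9, g, s) (Function('J')(s, g) = Mul(9, Mul(s, g)) = Mul(9, Mul(g, s)) = Mul(9, g, s))
Function('a')(f, y) = Add(-10, f)
Mul(-886, Add(-1020, Function('a')(Function('J')(-4, 7), 35))) = Mul(-886, Add(-1020, Add(-10, Mul(9, 7, -4)))) = Mul(-886, Add(-1020, Add(-10, -252))) = Mul(-886, Add(-1020, -262)) = Mul(-886, -1282) = 1135852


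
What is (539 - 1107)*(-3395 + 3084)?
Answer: 176648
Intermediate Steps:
(539 - 1107)*(-3395 + 3084) = -568*(-311) = 176648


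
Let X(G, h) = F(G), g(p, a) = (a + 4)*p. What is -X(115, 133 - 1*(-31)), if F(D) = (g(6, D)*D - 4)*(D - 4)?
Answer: -9113766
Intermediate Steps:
g(p, a) = p*(4 + a) (g(p, a) = (4 + a)*p = p*(4 + a))
F(D) = (-4 + D)*(-4 + D*(24 + 6*D)) (F(D) = ((6*(4 + D))*D - 4)*(D - 4) = ((24 + 6*D)*D - 4)*(-4 + D) = (D*(24 + 6*D) - 4)*(-4 + D) = (-4 + D*(24 + 6*D))*(-4 + D) = (-4 + D)*(-4 + D*(24 + 6*D)))
X(G, h) = 16 - 100*G + 6*G**3
-X(115, 133 - 1*(-31)) = -(16 - 100*115 + 6*115**3) = -(16 - 11500 + 6*1520875) = -(16 - 11500 + 9125250) = -1*9113766 = -9113766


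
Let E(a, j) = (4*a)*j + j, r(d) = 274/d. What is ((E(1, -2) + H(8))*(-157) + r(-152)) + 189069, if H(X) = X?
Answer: 14392971/76 ≈ 1.8938e+5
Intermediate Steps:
E(a, j) = j + 4*a*j (E(a, j) = 4*a*j + j = j + 4*a*j)
((E(1, -2) + H(8))*(-157) + r(-152)) + 189069 = ((-2*(1 + 4*1) + 8)*(-157) + 274/(-152)) + 189069 = ((-2*(1 + 4) + 8)*(-157) + 274*(-1/152)) + 189069 = ((-2*5 + 8)*(-157) - 137/76) + 189069 = ((-10 + 8)*(-157) - 137/76) + 189069 = (-2*(-157) - 137/76) + 189069 = (314 - 137/76) + 189069 = 23727/76 + 189069 = 14392971/76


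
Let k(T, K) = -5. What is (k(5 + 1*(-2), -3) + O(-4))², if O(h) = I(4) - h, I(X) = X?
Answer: 9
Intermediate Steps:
O(h) = 4 - h
(k(5 + 1*(-2), -3) + O(-4))² = (-5 + (4 - 1*(-4)))² = (-5 + (4 + 4))² = (-5 + 8)² = 3² = 9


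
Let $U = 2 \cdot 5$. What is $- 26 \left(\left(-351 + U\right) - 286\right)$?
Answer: $16302$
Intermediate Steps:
$U = 10$
$- 26 \left(\left(-351 + U\right) - 286\right) = - 26 \left(\left(-351 + 10\right) - 286\right) = - 26 \left(-341 - 286\right) = \left(-26\right) \left(-627\right) = 16302$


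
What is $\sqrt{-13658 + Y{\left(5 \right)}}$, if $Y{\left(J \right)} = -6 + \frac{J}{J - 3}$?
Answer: $\frac{i \sqrt{54646}}{2} \approx 116.88 i$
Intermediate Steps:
$Y{\left(J \right)} = -6 + \frac{J}{-3 + J}$
$\sqrt{-13658 + Y{\left(5 \right)}} = \sqrt{-13658 + \frac{18 - 25}{-3 + 5}} = \sqrt{-13658 + \frac{18 - 25}{2}} = \sqrt{-13658 + \frac{1}{2} \left(-7\right)} = \sqrt{-13658 - \frac{7}{2}} = \sqrt{- \frac{27323}{2}} = \frac{i \sqrt{54646}}{2}$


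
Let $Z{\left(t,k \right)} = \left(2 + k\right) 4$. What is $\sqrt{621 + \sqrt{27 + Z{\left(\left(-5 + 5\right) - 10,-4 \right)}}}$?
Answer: $\sqrt{621 + \sqrt{19}} \approx 25.007$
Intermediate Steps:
$Z{\left(t,k \right)} = 8 + 4 k$
$\sqrt{621 + \sqrt{27 + Z{\left(\left(-5 + 5\right) - 10,-4 \right)}}} = \sqrt{621 + \sqrt{27 + \left(8 + 4 \left(-4\right)\right)}} = \sqrt{621 + \sqrt{27 + \left(8 - 16\right)}} = \sqrt{621 + \sqrt{27 - 8}} = \sqrt{621 + \sqrt{19}}$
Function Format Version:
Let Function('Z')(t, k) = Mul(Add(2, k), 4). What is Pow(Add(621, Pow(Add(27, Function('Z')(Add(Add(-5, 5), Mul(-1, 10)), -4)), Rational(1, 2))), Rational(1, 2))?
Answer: Pow(Add(621, Pow(19, Rational(1, 2))), Rational(1, 2)) ≈ 25.007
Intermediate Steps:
Function('Z')(t, k) = Add(8, Mul(4, k))
Pow(Add(621, Pow(Add(27, Function('Z')(Add(Add(-5, 5), Mul(-1, 10)), -4)), Rational(1, 2))), Rational(1, 2)) = Pow(Add(621, Pow(Add(27, Add(8, Mul(4, -4))), Rational(1, 2))), Rational(1, 2)) = Pow(Add(621, Pow(Add(27, Add(8, -16)), Rational(1, 2))), Rational(1, 2)) = Pow(Add(621, Pow(Add(27, -8), Rational(1, 2))), Rational(1, 2)) = Pow(Add(621, Pow(19, Rational(1, 2))), Rational(1, 2))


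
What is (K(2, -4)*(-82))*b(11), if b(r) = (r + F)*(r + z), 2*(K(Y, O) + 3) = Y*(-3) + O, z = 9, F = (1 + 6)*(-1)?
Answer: 52480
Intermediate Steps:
F = -7 (F = 7*(-1) = -7)
K(Y, O) = -3 + O/2 - 3*Y/2 (K(Y, O) = -3 + (Y*(-3) + O)/2 = -3 + (-3*Y + O)/2 = -3 + (O - 3*Y)/2 = -3 + (O/2 - 3*Y/2) = -3 + O/2 - 3*Y/2)
b(r) = (-7 + r)*(9 + r) (b(r) = (r - 7)*(r + 9) = (-7 + r)*(9 + r))
(K(2, -4)*(-82))*b(11) = ((-3 + (½)*(-4) - 3/2*2)*(-82))*(-63 + 11² + 2*11) = ((-3 - 2 - 3)*(-82))*(-63 + 121 + 22) = -8*(-82)*80 = 656*80 = 52480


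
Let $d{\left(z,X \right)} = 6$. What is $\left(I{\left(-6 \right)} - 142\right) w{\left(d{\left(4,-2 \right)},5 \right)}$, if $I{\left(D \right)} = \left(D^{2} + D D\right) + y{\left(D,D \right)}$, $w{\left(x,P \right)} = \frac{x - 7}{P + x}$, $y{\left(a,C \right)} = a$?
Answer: $\frac{76}{11} \approx 6.9091$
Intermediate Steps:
$w{\left(x,P \right)} = \frac{-7 + x}{P + x}$
$I{\left(D \right)} = D + 2 D^{2}$ ($I{\left(D \right)} = \left(D^{2} + D D\right) + D = \left(D^{2} + D^{2}\right) + D = 2 D^{2} + D = D + 2 D^{2}$)
$\left(I{\left(-6 \right)} - 142\right) w{\left(d{\left(4,-2 \right)},5 \right)} = \left(- 6 \left(1 + 2 \left(-6\right)\right) - 142\right) \frac{-7 + 6}{5 + 6} = \left(- 6 \left(1 - 12\right) - 142\right) \frac{1}{11} \left(-1\right) = \left(\left(-6\right) \left(-11\right) - 142\right) \frac{1}{11} \left(-1\right) = \left(66 - 142\right) \left(- \frac{1}{11}\right) = \left(-76\right) \left(- \frac{1}{11}\right) = \frac{76}{11}$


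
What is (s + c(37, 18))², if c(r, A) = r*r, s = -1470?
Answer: 10201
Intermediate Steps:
c(r, A) = r²
(s + c(37, 18))² = (-1470 + 37²)² = (-1470 + 1369)² = (-101)² = 10201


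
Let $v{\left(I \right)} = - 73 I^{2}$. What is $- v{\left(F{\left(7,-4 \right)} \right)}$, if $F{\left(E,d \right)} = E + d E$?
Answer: $32193$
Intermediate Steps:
$F{\left(E,d \right)} = E + E d$
$- v{\left(F{\left(7,-4 \right)} \right)} = - \left(-73\right) \left(7 \left(1 - 4\right)\right)^{2} = - \left(-73\right) \left(7 \left(-3\right)\right)^{2} = - \left(-73\right) \left(-21\right)^{2} = - \left(-73\right) 441 = \left(-1\right) \left(-32193\right) = 32193$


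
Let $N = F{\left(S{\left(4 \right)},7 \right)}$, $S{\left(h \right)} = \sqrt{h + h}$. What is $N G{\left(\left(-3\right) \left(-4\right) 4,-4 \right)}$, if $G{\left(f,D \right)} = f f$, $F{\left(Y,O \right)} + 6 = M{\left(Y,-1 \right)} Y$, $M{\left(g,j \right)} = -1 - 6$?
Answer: $-13824 - 32256 \sqrt{2} \approx -59441.0$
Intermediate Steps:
$M{\left(g,j \right)} = -7$ ($M{\left(g,j \right)} = -1 - 6 = -7$)
$S{\left(h \right)} = \sqrt{2} \sqrt{h}$ ($S{\left(h \right)} = \sqrt{2 h} = \sqrt{2} \sqrt{h}$)
$F{\left(Y,O \right)} = -6 - 7 Y$
$G{\left(f,D \right)} = f^{2}$
$N = -6 - 14 \sqrt{2}$ ($N = -6 - 7 \sqrt{2} \sqrt{4} = -6 - 7 \sqrt{2} \cdot 2 = -6 - 7 \cdot 2 \sqrt{2} = -6 - 14 \sqrt{2} \approx -25.799$)
$N G{\left(\left(-3\right) \left(-4\right) 4,-4 \right)} = \left(-6 - 14 \sqrt{2}\right) \left(\left(-3\right) \left(-4\right) 4\right)^{2} = \left(-6 - 14 \sqrt{2}\right) \left(12 \cdot 4\right)^{2} = \left(-6 - 14 \sqrt{2}\right) 48^{2} = \left(-6 - 14 \sqrt{2}\right) 2304 = -13824 - 32256 \sqrt{2}$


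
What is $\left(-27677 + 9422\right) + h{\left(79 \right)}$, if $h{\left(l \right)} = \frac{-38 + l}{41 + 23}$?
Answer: $- \frac{1168279}{64} \approx -18254.0$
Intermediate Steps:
$h{\left(l \right)} = - \frac{19}{32} + \frac{l}{64}$ ($h{\left(l \right)} = \frac{-38 + l}{64} = \left(-38 + l\right) \frac{1}{64} = - \frac{19}{32} + \frac{l}{64}$)
$\left(-27677 + 9422\right) + h{\left(79 \right)} = \left(-27677 + 9422\right) + \left(- \frac{19}{32} + \frac{1}{64} \cdot 79\right) = -18255 + \left(- \frac{19}{32} + \frac{79}{64}\right) = -18255 + \frac{41}{64} = - \frac{1168279}{64}$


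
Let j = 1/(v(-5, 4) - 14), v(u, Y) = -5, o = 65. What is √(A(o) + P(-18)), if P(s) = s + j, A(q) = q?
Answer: 2*√4237/19 ≈ 6.8518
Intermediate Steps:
j = -1/19 (j = 1/(-5 - 14) = 1/(-19) = -1/19 ≈ -0.052632)
P(s) = -1/19 + s (P(s) = s - 1/19 = -1/19 + s)
√(A(o) + P(-18)) = √(65 + (-1/19 - 18)) = √(65 - 343/19) = √(892/19) = 2*√4237/19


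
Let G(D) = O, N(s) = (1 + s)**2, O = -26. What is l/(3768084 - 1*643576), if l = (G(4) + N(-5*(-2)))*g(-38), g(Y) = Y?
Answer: -1805/1562254 ≈ -0.0011554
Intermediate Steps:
G(D) = -26
l = -3610 (l = (-26 + (1 - 5*(-2))**2)*(-38) = (-26 + (1 + 10)**2)*(-38) = (-26 + 11**2)*(-38) = (-26 + 121)*(-38) = 95*(-38) = -3610)
l/(3768084 - 1*643576) = -3610/(3768084 - 1*643576) = -3610/(3768084 - 643576) = -3610/3124508 = -3610*1/3124508 = -1805/1562254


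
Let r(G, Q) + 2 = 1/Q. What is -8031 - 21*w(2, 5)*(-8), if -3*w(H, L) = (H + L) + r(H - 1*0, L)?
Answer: -41611/5 ≈ -8322.2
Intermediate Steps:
r(G, Q) = -2 + 1/Q
w(H, L) = ⅔ - H/3 - L/3 - 1/(3*L) (w(H, L) = -((H + L) + (-2 + 1/L))/3 = -(-2 + H + L + 1/L)/3 = ⅔ - H/3 - L/3 - 1/(3*L))
-8031 - 21*w(2, 5)*(-8) = -8031 - 21*((⅓)*(-1 + 2*5 - 1*5*(2 + 5))/5)*(-8) = -8031 - 21*((⅓)*(⅕)*(-1 + 10 - 1*5*7))*(-8) = -8031 - 21*((⅓)*(⅕)*(-1 + 10 - 35))*(-8) = -8031 - 21*((⅓)*(⅕)*(-26))*(-8) = -8031 - 21*(-26/15)*(-8) = -8031 - (-182)*(-8)/5 = -8031 - 1*1456/5 = -8031 - 1456/5 = -41611/5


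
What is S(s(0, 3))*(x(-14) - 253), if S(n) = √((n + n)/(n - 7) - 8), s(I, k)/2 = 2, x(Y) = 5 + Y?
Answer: -1048*I*√6/3 ≈ -855.69*I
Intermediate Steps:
s(I, k) = 4 (s(I, k) = 2*2 = 4)
S(n) = √(-8 + 2*n/(-7 + n)) (S(n) = √((2*n)/(-7 + n) - 8) = √(2*n/(-7 + n) - 8) = √(-8 + 2*n/(-7 + n)))
S(s(0, 3))*(x(-14) - 253) = (√2*√((28 - 3*4)/(-7 + 4)))*((5 - 14) - 253) = (√2*√((28 - 12)/(-3)))*(-9 - 253) = (√2*√(-⅓*16))*(-262) = (√2*√(-16/3))*(-262) = (√2*(4*I*√3/3))*(-262) = (4*I*√6/3)*(-262) = -1048*I*√6/3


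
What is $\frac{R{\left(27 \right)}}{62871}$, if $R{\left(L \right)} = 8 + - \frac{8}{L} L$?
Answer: $0$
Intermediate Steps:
$R{\left(L \right)} = 0$ ($R{\left(L \right)} = 8 - 8 = 0$)
$\frac{R{\left(27 \right)}}{62871} = \frac{0}{62871} = 0 \cdot \frac{1}{62871} = 0$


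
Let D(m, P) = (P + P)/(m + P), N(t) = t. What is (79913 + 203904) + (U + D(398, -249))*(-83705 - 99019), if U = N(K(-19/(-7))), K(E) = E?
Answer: 415705351/1043 ≈ 3.9857e+5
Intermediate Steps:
U = 19/7 (U = -19/(-7) = -19*(-⅐) = 19/7 ≈ 2.7143)
D(m, P) = 2*P/(P + m) (D(m, P) = (2*P)/(P + m) = 2*P/(P + m))
(79913 + 203904) + (U + D(398, -249))*(-83705 - 99019) = (79913 + 203904) + (19/7 + 2*(-249)/(-249 + 398))*(-83705 - 99019) = 283817 + (19/7 + 2*(-249)/149)*(-182724) = 283817 + (19/7 + 2*(-249)*(1/149))*(-182724) = 283817 + (19/7 - 498/149)*(-182724) = 283817 - 655/1043*(-182724) = 283817 + 119684220/1043 = 415705351/1043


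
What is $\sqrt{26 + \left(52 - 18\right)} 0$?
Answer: $0$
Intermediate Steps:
$\sqrt{26 + \left(52 - 18\right)} 0 = \sqrt{26 + 34} \cdot 0 = \sqrt{60} \cdot 0 = 2 \sqrt{15} \cdot 0 = 0$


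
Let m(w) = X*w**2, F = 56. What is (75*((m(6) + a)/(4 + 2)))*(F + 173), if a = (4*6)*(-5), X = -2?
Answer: -549600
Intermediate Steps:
m(w) = -2*w**2
a = -120 (a = 24*(-5) = -120)
(75*((m(6) + a)/(4 + 2)))*(F + 173) = (75*((-2*6**2 - 120)/(4 + 2)))*(56 + 173) = (75*((-2*36 - 120)/6))*229 = (75*((-72 - 120)*(1/6)))*229 = (75*(-192*1/6))*229 = (75*(-32))*229 = -2400*229 = -549600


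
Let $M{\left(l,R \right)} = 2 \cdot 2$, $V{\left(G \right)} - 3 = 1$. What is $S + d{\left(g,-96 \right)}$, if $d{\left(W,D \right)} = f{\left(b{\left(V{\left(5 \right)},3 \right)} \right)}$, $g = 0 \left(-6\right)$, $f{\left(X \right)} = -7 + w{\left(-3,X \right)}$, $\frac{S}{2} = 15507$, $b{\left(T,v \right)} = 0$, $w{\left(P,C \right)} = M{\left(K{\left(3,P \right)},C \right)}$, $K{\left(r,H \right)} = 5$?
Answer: $31011$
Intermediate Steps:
$V{\left(G \right)} = 4$ ($V{\left(G \right)} = 3 + 1 = 4$)
$M{\left(l,R \right)} = 4$
$w{\left(P,C \right)} = 4$
$S = 31014$ ($S = 2 \cdot 15507 = 31014$)
$f{\left(X \right)} = -3$ ($f{\left(X \right)} = -7 + 4 = -3$)
$g = 0$
$d{\left(W,D \right)} = -3$
$S + d{\left(g,-96 \right)} = 31014 - 3 = 31011$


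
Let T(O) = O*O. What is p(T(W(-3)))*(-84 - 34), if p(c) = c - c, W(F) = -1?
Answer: 0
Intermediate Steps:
T(O) = O**2
p(c) = 0
p(T(W(-3)))*(-84 - 34) = 0*(-84 - 34) = 0*(-118) = 0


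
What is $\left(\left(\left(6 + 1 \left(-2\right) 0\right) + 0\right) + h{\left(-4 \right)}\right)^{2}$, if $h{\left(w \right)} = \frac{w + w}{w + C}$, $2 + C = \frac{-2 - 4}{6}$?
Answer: $\frac{2500}{49} \approx 51.02$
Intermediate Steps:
$C = -3$ ($C = -2 + \frac{-2 - 4}{6} = -2 + \left(-2 - 4\right) \frac{1}{6} = -2 - 1 = -3$)
$h{\left(w \right)} = \frac{2 w}{-3 + w}$ ($h{\left(w \right)} = \frac{w + w}{w - 3} = \frac{2 w}{-3 + w}$)
$\left(\left(\left(6 + 1 \left(-2\right) 0\right) + 0\right) + h{\left(-4 \right)}\right)^{2} = \left(\left(\left(6 + 1 \left(-2\right) 0\right) + 0\right) + 2 \left(-4\right) \frac{1}{-3 - 4}\right)^{2} = \left(\left(\left(6 - 0\right) + 0\right) + 2 \left(-4\right) \frac{1}{-7}\right)^{2} = \left(\left(\left(6 + 0\right) + 0\right) + 2 \left(-4\right) \left(- \frac{1}{7}\right)\right)^{2} = \left(\left(6 + 0\right) + \frac{8}{7}\right)^{2} = \left(6 + \frac{8}{7}\right)^{2} = \left(\frac{50}{7}\right)^{2} = \frac{2500}{49}$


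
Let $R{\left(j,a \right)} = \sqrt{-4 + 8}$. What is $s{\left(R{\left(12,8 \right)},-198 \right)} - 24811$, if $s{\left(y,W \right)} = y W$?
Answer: $-25207$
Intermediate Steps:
$R{\left(j,a \right)} = 2$ ($R{\left(j,a \right)} = \sqrt{4} = 2$)
$s{\left(y,W \right)} = W y$
$s{\left(R{\left(12,8 \right)},-198 \right)} - 24811 = \left(-198\right) 2 - 24811 = -396 - 24811 = -25207$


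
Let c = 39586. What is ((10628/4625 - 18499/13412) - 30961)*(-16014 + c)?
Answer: -11317325735990627/15507625 ≈ -7.2979e+8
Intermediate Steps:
((10628/4625 - 18499/13412) - 30961)*(-16014 + c) = ((10628/4625 - 18499/13412) - 30961)*(-16014 + 39586) = ((10628*(1/4625) - 18499*1/13412) - 30961)*23572 = ((10628/4625 - 18499/13412) - 30961)*23572 = (56984861/62030500 - 30961)*23572 = -1920469325639/62030500*23572 = -11317325735990627/15507625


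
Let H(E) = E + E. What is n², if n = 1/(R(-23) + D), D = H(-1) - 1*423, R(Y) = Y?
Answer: 1/200704 ≈ 4.9825e-6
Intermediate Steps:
H(E) = 2*E
D = -425 (D = 2*(-1) - 1*423 = -2 - 423 = -425)
n = -1/448 (n = 1/(-23 - 425) = 1/(-448) = -1/448 ≈ -0.0022321)
n² = (-1/448)² = 1/200704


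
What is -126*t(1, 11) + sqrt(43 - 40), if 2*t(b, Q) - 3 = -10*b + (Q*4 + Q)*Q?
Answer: -37674 + sqrt(3) ≈ -37672.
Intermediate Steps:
t(b, Q) = 3/2 - 5*b + 5*Q**2/2 (t(b, Q) = 3/2 + (-10*b + (Q*4 + Q)*Q)/2 = 3/2 + (-10*b + (4*Q + Q)*Q)/2 = 3/2 + (-10*b + (5*Q)*Q)/2 = 3/2 + (-10*b + 5*Q**2)/2 = 3/2 + (-5*b + 5*Q**2/2) = 3/2 - 5*b + 5*Q**2/2)
-126*t(1, 11) + sqrt(43 - 40) = -126*(3/2 - 5*1 + (5/2)*11**2) + sqrt(43 - 40) = -126*(3/2 - 5 + (5/2)*121) + sqrt(3) = -126*(3/2 - 5 + 605/2) + sqrt(3) = -126*299 + sqrt(3) = -37674 + sqrt(3)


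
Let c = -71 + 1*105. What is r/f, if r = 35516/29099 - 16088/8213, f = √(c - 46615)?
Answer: 58817268*I*√46581/3710799080849 ≈ 0.0034209*I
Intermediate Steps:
c = 34 (c = -71 + 105 = 34)
f = I*√46581 (f = √(34 - 46615) = √(-46581) = I*√46581 ≈ 215.83*I)
r = -176451804/238990087 (r = 35516*(1/29099) - 16088*1/8213 = 35516/29099 - 16088/8213 = -176451804/238990087 ≈ -0.73832)
r/f = -176451804*(-I*√46581/46581)/238990087 = -(-58817268)*I*√46581/3710799080849 = 58817268*I*√46581/3710799080849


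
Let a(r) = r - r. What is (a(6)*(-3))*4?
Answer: 0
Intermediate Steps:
a(r) = 0
(a(6)*(-3))*4 = (0*(-3))*4 = 0*4 = 0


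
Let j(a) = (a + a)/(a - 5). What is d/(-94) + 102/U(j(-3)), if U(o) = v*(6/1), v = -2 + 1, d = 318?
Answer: -958/47 ≈ -20.383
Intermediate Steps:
v = -1
j(a) = 2*a/(-5 + a) (j(a) = (2*a)/(-5 + a) = 2*a/(-5 + a))
U(o) = -6 (U(o) = -6/1 = -6)
d/(-94) + 102/U(j(-3)) = 318/(-94) + 102/(-6) = 318*(-1/94) + 102*(-⅙) = -159/47 - 17 = -958/47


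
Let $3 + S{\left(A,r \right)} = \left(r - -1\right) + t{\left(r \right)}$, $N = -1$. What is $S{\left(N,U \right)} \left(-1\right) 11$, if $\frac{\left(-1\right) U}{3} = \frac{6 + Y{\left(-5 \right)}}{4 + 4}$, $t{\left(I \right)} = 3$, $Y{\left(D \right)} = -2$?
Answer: $\frac{11}{2} \approx 5.5$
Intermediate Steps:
$U = - \frac{3}{2}$ ($U = - 3 \frac{6 - 2}{4 + 4} = - 3 \cdot \frac{4}{8} = - 3 \cdot 4 \cdot \frac{1}{8} = \left(-3\right) \frac{1}{2} = - \frac{3}{2} \approx -1.5$)
$S{\left(A,r \right)} = 1 + r$ ($S{\left(A,r \right)} = -3 + \left(\left(r - -1\right) + 3\right) = -3 + \left(\left(r + 1\right) + 3\right) = -3 + \left(\left(1 + r\right) + 3\right) = -3 + \left(4 + r\right) = 1 + r$)
$S{\left(N,U \right)} \left(-1\right) 11 = \left(1 - \frac{3}{2}\right) \left(-1\right) 11 = \left(- \frac{1}{2}\right) \left(-1\right) 11 = \frac{1}{2} \cdot 11 = \frac{11}{2}$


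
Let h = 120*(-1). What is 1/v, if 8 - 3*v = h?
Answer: 3/128 ≈ 0.023438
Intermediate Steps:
h = -120
v = 128/3 (v = 8/3 - 1/3*(-120) = 8/3 + 40 = 128/3 ≈ 42.667)
1/v = 1/(128/3) = 3/128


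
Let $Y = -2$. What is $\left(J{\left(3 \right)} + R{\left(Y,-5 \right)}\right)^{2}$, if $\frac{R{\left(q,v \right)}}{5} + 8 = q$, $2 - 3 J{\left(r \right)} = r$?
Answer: $\frac{22801}{9} \approx 2533.4$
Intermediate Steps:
$J{\left(r \right)} = \frac{2}{3} - \frac{r}{3}$
$R{\left(q,v \right)} = -40 + 5 q$
$\left(J{\left(3 \right)} + R{\left(Y,-5 \right)}\right)^{2} = \left(\left(\frac{2}{3} - 1\right) + \left(-40 + 5 \left(-2\right)\right)\right)^{2} = \left(\left(\frac{2}{3} - 1\right) - 50\right)^{2} = \left(- \frac{1}{3} - 50\right)^{2} = \left(- \frac{151}{3}\right)^{2} = \frac{22801}{9}$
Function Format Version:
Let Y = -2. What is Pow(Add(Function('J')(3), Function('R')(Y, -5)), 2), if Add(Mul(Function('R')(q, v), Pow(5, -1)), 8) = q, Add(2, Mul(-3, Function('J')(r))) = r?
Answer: Rational(22801, 9) ≈ 2533.4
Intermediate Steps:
Function('J')(r) = Add(Rational(2, 3), Mul(Rational(-1, 3), r))
Function('R')(q, v) = Add(-40, Mul(5, q))
Pow(Add(Function('J')(3), Function('R')(Y, -5)), 2) = Pow(Add(Add(Rational(2, 3), Mul(Rational(-1, 3), 3)), Add(-40, Mul(5, -2))), 2) = Pow(Add(Add(Rational(2, 3), -1), Add(-40, -10)), 2) = Pow(Add(Rational(-1, 3), -50), 2) = Pow(Rational(-151, 3), 2) = Rational(22801, 9)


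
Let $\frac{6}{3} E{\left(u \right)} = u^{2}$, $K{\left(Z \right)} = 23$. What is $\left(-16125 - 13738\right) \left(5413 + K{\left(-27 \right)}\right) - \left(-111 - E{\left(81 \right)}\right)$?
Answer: $- \frac{324663753}{2} \approx -1.6233 \cdot 10^{8}$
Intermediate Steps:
$E{\left(u \right)} = \frac{u^{2}}{2}$
$\left(-16125 - 13738\right) \left(5413 + K{\left(-27 \right)}\right) - \left(-111 - E{\left(81 \right)}\right) = \left(-16125 - 13738\right) \left(5413 + 23\right) - \left(-111 - \frac{81^{2}}{2}\right) = \left(-29863\right) 5436 - \left(-111 - \frac{1}{2} \cdot 6561\right) = -162335268 - \left(-111 - \frac{6561}{2}\right) = -162335268 - - \frac{6783}{2} = -162335268 + \frac{6783}{2} = - \frac{324663753}{2}$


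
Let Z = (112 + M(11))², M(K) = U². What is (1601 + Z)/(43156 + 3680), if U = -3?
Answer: 2707/7806 ≈ 0.34678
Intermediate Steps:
M(K) = 9 (M(K) = (-3)² = 9)
Z = 14641 (Z = (112 + 9)² = 121² = 14641)
(1601 + Z)/(43156 + 3680) = (1601 + 14641)/(43156 + 3680) = 16242/46836 = 16242*(1/46836) = 2707/7806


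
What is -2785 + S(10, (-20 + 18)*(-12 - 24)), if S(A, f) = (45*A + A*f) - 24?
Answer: -1639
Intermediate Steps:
S(A, f) = -24 + 45*A + A*f
-2785 + S(10, (-20 + 18)*(-12 - 24)) = -2785 + (-24 + 45*10 + 10*((-20 + 18)*(-12 - 24))) = -2785 + (-24 + 450 + 10*(-2*(-36))) = -2785 + (-24 + 450 + 10*72) = -2785 + (-24 + 450 + 720) = -2785 + 1146 = -1639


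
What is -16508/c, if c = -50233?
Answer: 16508/50233 ≈ 0.32863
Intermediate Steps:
-16508/c = -16508/(-50233) = -16508*(-1/50233) = 16508/50233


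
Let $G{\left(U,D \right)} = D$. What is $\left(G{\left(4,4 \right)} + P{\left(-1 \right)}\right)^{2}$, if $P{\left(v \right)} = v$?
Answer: $9$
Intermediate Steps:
$\left(G{\left(4,4 \right)} + P{\left(-1 \right)}\right)^{2} = \left(4 - 1\right)^{2} = 3^{2} = 9$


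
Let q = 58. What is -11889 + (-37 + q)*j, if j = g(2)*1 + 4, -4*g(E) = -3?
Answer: -47157/4 ≈ -11789.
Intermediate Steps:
g(E) = 3/4 (g(E) = -1/4*(-3) = 3/4)
j = 19/4 (j = (3/4)*1 + 4 = 3/4 + 4 = 19/4 ≈ 4.7500)
-11889 + (-37 + q)*j = -11889 + (-37 + 58)*(19/4) = -11889 + 21*(19/4) = -11889 + 399/4 = -47157/4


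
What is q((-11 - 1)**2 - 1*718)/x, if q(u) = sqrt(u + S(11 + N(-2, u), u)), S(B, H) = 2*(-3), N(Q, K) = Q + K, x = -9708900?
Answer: -I*sqrt(145)/4854450 ≈ -2.4805e-6*I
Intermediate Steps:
N(Q, K) = K + Q
S(B, H) = -6
q(u) = sqrt(-6 + u) (q(u) = sqrt(u - 6) = sqrt(-6 + u))
q((-11 - 1)**2 - 1*718)/x = sqrt(-6 + ((-11 - 1)**2 - 1*718))/(-9708900) = sqrt(-6 + ((-12)**2 - 718))*(-1/9708900) = sqrt(-6 + (144 - 718))*(-1/9708900) = sqrt(-6 - 574)*(-1/9708900) = sqrt(-580)*(-1/9708900) = (2*I*sqrt(145))*(-1/9708900) = -I*sqrt(145)/4854450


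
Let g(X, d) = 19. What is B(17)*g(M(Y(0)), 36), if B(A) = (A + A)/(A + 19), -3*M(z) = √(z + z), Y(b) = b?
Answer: 323/18 ≈ 17.944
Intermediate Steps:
M(z) = -√2*√z/3 (M(z) = -√(z + z)/3 = -√2*√z/3)
B(A) = 2*A/(19 + A) (B(A) = (2*A)/(19 + A) = 2*A/(19 + A))
B(17)*g(M(Y(0)), 36) = (2*17/(19 + 17))*19 = (2*17/36)*19 = (2*17*(1/36))*19 = (17/18)*19 = 323/18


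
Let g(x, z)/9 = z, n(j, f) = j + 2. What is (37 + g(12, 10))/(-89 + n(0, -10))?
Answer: -127/87 ≈ -1.4598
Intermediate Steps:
n(j, f) = 2 + j
g(x, z) = 9*z
(37 + g(12, 10))/(-89 + n(0, -10)) = (37 + 9*10)/(-89 + (2 + 0)) = (37 + 90)/(-89 + 2) = 127/(-87) = -1/87*127 = -127/87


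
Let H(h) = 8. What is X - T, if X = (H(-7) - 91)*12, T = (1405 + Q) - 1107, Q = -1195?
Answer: -99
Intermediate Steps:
T = -897 (T = (1405 - 1195) - 1107 = 210 - 1107 = -897)
X = -996 (X = (8 - 91)*12 = -83*12 = -996)
X - T = -996 - 1*(-897) = -996 + 897 = -99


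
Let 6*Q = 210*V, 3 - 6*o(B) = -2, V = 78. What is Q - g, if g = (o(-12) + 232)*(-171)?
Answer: 85089/2 ≈ 42545.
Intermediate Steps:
o(B) = ⅚ (o(B) = ½ - ⅙*(-2) = ½ + ⅓ = ⅚)
Q = 2730 (Q = (210*78)/6 = (⅙)*16380 = 2730)
g = -79629/2 (g = (⅚ + 232)*(-171) = (1397/6)*(-171) = -79629/2 ≈ -39815.)
Q - g = 2730 - 1*(-79629/2) = 2730 + 79629/2 = 85089/2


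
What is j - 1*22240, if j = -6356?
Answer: -28596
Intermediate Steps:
j - 1*22240 = -6356 - 1*22240 = -6356 - 22240 = -28596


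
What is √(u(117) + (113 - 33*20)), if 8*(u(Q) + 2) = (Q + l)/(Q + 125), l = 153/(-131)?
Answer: 3*I*√2026424590/5764 ≈ 23.429*I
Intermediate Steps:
l = -153/131 (l = 153*(-1/131) = -153/131 ≈ -1.1679)
u(Q) = -2 + (-153/131 + Q)/(8*(125 + Q)) (u(Q) = -2 + ((Q - 153/131)/(Q + 125))/8 = -2 + ((-153/131 + Q)/(125 + Q))/8 = -2 + (-153/131 + Q)/(8*(125 + Q)))
√(u(117) + (113 - 33*20)) = √((-262153 - 1965*117)/(1048*(125 + 117)) + (113 - 33*20)) = √((1/1048)*(-262153 - 229905)/242 + (113 - 660)) = √((1/1048)*(1/242)*(-492058) - 547) = √(-246029/126808 - 547) = √(-69610005/126808) = 3*I*√2026424590/5764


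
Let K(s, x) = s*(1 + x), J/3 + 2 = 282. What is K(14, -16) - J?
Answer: -1050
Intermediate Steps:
J = 840 (J = -6 + 3*282 = -6 + 846 = 840)
K(14, -16) - J = 14*(1 - 16) - 1*840 = 14*(-15) - 840 = -210 - 840 = -1050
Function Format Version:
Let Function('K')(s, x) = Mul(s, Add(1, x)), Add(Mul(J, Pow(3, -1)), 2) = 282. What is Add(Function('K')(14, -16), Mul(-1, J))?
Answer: -1050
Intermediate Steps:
J = 840 (J = Add(-6, Mul(3, 282)) = Add(-6, 846) = 840)
Add(Function('K')(14, -16), Mul(-1, J)) = Add(Mul(14, Add(1, -16)), Mul(-1, 840)) = Add(Mul(14, -15), -840) = Add(-210, -840) = -1050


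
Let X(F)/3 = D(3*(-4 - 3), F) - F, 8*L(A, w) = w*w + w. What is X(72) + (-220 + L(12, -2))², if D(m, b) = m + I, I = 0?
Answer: 768177/16 ≈ 48011.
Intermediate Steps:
L(A, w) = w/8 + w²/8 (L(A, w) = (w*w + w)/8 = (w² + w)/8 = (w + w²)/8 = w/8 + w²/8)
D(m, b) = m (D(m, b) = m + 0 = m)
X(F) = -63 - 3*F (X(F) = 3*(3*(-4 - 3) - F) = 3*(3*(-7) - F) = 3*(-21 - F) = -63 - 3*F)
X(72) + (-220 + L(12, -2))² = (-63 - 3*72) + (-220 + (⅛)*(-2)*(1 - 2))² = (-63 - 216) + (-220 + (⅛)*(-2)*(-1))² = -279 + (-220 + ¼)² = -279 + (-879/4)² = -279 + 772641/16 = 768177/16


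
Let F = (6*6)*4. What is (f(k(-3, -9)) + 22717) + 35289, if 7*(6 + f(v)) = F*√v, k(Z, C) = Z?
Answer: 58000 + 144*I*√3/7 ≈ 58000.0 + 35.631*I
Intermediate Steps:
F = 144 (F = 36*4 = 144)
f(v) = -6 + 144*√v/7 (f(v) = -6 + (144*√v)/7 = -6 + 144*√v/7)
(f(k(-3, -9)) + 22717) + 35289 = ((-6 + 144*√(-3)/7) + 22717) + 35289 = ((-6 + 144*(I*√3)/7) + 22717) + 35289 = ((-6 + 144*I*√3/7) + 22717) + 35289 = (22711 + 144*I*√3/7) + 35289 = 58000 + 144*I*√3/7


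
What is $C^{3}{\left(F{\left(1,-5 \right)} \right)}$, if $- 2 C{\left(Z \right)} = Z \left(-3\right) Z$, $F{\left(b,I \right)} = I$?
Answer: $\frac{421875}{8} \approx 52734.0$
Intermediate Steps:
$C{\left(Z \right)} = \frac{3 Z^{2}}{2}$ ($C{\left(Z \right)} = - \frac{Z \left(-3\right) Z}{2} = - \frac{- 3 Z Z}{2} = - \frac{\left(-3\right) Z^{2}}{2} = \frac{3 Z^{2}}{2}$)
$C^{3}{\left(F{\left(1,-5 \right)} \right)} = \left(\frac{3 \left(-5\right)^{2}}{2}\right)^{3} = \left(\frac{3}{2} \cdot 25\right)^{3} = \left(\frac{75}{2}\right)^{3} = \frac{421875}{8}$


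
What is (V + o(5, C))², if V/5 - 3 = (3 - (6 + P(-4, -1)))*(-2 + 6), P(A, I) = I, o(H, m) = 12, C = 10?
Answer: 169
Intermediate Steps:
V = -25 (V = 15 + 5*((3 - (6 - 1))*(-2 + 6)) = 15 + 5*((3 - 1*5)*4) = 15 + 5*((3 - 5)*4) = 15 + 5*(-2*4) = 15 + 5*(-8) = 15 - 40 = -25)
(V + o(5, C))² = (-25 + 12)² = (-13)² = 169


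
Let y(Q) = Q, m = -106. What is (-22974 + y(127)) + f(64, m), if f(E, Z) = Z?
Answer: -22953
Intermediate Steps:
(-22974 + y(127)) + f(64, m) = (-22974 + 127) - 106 = -22847 - 106 = -22953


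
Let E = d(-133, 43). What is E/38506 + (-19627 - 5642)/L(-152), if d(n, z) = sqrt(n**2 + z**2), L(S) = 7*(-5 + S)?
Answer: 25269/1099 + sqrt(19538)/38506 ≈ 22.996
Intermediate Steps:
L(S) = -35 + 7*S
E = sqrt(19538) (E = sqrt((-133)**2 + 43**2) = sqrt(17689 + 1849) = sqrt(19538) ≈ 139.78)
E/38506 + (-19627 - 5642)/L(-152) = sqrt(19538)/38506 + (-19627 - 5642)/(-35 + 7*(-152)) = sqrt(19538)*(1/38506) - 25269/(-35 - 1064) = sqrt(19538)/38506 - 25269/(-1099) = sqrt(19538)/38506 - 25269*(-1/1099) = sqrt(19538)/38506 + 25269/1099 = 25269/1099 + sqrt(19538)/38506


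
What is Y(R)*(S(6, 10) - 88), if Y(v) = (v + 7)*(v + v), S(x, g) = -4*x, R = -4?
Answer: 2688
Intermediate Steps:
Y(v) = 2*v*(7 + v) (Y(v) = (7 + v)*(2*v) = 2*v*(7 + v))
Y(R)*(S(6, 10) - 88) = (2*(-4)*(7 - 4))*(-4*6 - 88) = (2*(-4)*3)*(-24 - 88) = -24*(-112) = 2688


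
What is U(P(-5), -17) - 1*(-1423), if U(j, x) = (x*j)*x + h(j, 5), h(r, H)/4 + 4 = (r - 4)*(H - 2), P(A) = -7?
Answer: -748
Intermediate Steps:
h(r, H) = -16 + 4*(-4 + r)*(-2 + H) (h(r, H) = -16 + 4*((r - 4)*(H - 2)) = -16 + 4*((-4 + r)*(-2 + H)) = -16 + 4*(-4 + r)*(-2 + H))
U(j, x) = -64 + 12*j + j*x**2 (U(j, x) = (x*j)*x + (16 - 16*5 - 8*j + 4*5*j) = (j*x)*x + (16 - 80 - 8*j + 20*j) = j*x**2 + (-64 + 12*j) = -64 + 12*j + j*x**2)
U(P(-5), -17) - 1*(-1423) = (-64 + 12*(-7) - 7*(-17)**2) - 1*(-1423) = (-64 - 84 - 7*289) + 1423 = (-64 - 84 - 2023) + 1423 = -2171 + 1423 = -748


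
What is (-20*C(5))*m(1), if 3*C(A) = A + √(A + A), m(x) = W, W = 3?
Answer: -100 - 20*√10 ≈ -163.25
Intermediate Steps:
m(x) = 3
C(A) = A/3 + √2*√A/3 (C(A) = (A + √(A + A))/3 = (A + √(2*A))/3 = (A + √2*√A)/3 = A/3 + √2*√A/3)
(-20*C(5))*m(1) = -20*((⅓)*5 + √2*√5/3)*3 = -20*(5/3 + √10/3)*3 = (-100/3 - 20*√10/3)*3 = -100 - 20*√10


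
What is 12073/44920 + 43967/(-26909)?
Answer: -1650125283/1208752280 ≈ -1.3651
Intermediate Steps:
12073/44920 + 43967/(-26909) = 12073*(1/44920) + 43967*(-1/26909) = 12073/44920 - 43967/26909 = -1650125283/1208752280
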